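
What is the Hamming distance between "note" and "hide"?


Comparing character by character (same length = 4):
  Pos 0: 'n' vs 'h' !=
  Pos 1: 'o' vs 'i' !=
  Pos 2: 't' vs 'd' !=
  Pos 3: 'e' vs 'e' =
Hamming distance = 3


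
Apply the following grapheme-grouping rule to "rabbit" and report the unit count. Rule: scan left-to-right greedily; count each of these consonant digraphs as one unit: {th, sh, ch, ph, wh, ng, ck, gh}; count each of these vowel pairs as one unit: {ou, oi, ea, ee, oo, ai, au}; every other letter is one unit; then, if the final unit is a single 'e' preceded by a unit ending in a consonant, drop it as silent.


Word: "rabbit" (6 letters)
Left-to-right scan:
  [1] 'r' (letter)
  [2] 'a' (letter)
  [3] 'b' (letter)
  [4] 'b' (letter)
  [5] 'i' (letter)
  [6] 't' (letter)
Units from scan: 6
Sound units = 6 units


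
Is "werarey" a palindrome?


Word: "werarey"
Reversed: "yerarew"
Forward == Backward? werarey != yerarew
Palindrome = No


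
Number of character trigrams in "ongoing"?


Word: "ongoing" (length 7)
Number of 3-grams = length - 3 + 1 = 7 - 3 + 1
= 5


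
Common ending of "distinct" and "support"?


Word 1: "distinct"
Word 2: "support"
Comparing from end:
  Pos -1: 't' == 't'
  Pos -2: 'c' != 'r' (stop)
LCS = "t" (length 1)


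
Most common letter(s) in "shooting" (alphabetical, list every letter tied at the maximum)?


Word: "shooting"
Letter counts:
  'g': 1
  'h': 1
  'i': 1
  'n': 1
  'o': 2
  's': 1
  't': 1
Maximum count = 2
Most frequent = 'o' (2 times each)


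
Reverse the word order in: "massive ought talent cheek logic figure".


Original: "massive ought talent cheek logic figure"
Words (1..n): massive | ought | talent | cheek | logic | figure
Reversed (n..1): figure | logic | cheek | talent | ought | massive
Result = "figure logic cheek talent ought massive"


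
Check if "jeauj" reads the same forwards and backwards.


Word: "jeauj"
Reversed: "juaej"
Forward == Backward? jeauj != juaej
Palindrome = No


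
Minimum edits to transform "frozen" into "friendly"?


Word 1: "frozen" (length 6)
Word 2: "friendly" (length 8)
One optimal edit sequence (insert/delete/substitute each cost 1):
  1. keep 'f'
  2. keep 'r'
  3. delete 'o'  (+1)
  4. substitute 'z' -> 'i'  (+1)
  5. keep 'e'
  6. keep 'n'
  7. insert 'd'  (+1)
  8. insert 'l'  (+1)
  9. insert 'y'  (+1)
Total edit operations: 5
Edit distance = 5


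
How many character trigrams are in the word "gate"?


Word: "gate" (length 4)
Number of 3-grams = length - 3 + 1 = 4 - 3 + 1
= 2


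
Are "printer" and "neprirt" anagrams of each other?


Word 1: "printer" → sorted: einprrt
Word 2: "neprirt" → sorted: einprrt
Same letters? einprrt == einprrt
Anagram = Yes


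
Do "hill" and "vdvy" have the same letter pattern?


Pattern of "hill": [0, 1, 2, 2]
Pattern of "vdvy": [0, 1, 0, 2]
Patterns do not match
Same pattern = No


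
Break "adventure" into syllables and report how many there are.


Word: "adventure"
Syllable breakdown: ad-ven-ture
Counting: 3 parts
= 3 syllables


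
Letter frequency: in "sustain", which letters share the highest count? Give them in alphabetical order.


Word: "sustain"
Letter counts:
  'a': 1
  'i': 1
  'n': 1
  's': 2
  't': 1
  'u': 1
Maximum count = 2
Most frequent = 's' (2 times each)


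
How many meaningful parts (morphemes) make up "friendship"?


Word: "friendship"
Morphemes: friend | -ship
Each morpheme carries meaning
= 2 morphemes


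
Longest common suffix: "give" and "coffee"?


Word 1: "give"
Word 2: "coffee"
Comparing from end:
  Pos -1: 'e' == 'e'
  Pos -2: 'v' != 'e' (stop)
LCS = "e" (length 1)


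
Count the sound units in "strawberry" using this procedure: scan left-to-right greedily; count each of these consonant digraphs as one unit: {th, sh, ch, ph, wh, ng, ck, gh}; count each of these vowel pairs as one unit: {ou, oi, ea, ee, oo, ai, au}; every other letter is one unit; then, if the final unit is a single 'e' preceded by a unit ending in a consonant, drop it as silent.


Word: "strawberry" (10 letters)
Left-to-right scan:
  [1] 's' (letter)
  [2] 't' (letter)
  [3] 'r' (letter)
  [4] 'a' (letter)
  [5] 'w' (letter)
  [6] 'b' (letter)
  [7] 'e' (letter)
  [8] 'r' (letter)
  [9] 'r' (letter)
  [10] 'y' (letter)
Units from scan: 10
Sound units = 10 units


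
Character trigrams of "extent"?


Word: "extent" (length 6)
Number of trigrams = 6 - 3 + 1 = 4
  Position 0: "ext"
  Position 1: "xte"
  Position 2: "ten"
  Position 3: "ent"
Trigrams = "ext", "xte", "ten", "ent"


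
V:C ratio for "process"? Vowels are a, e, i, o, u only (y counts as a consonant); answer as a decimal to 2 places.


Word: "process"
Vowels (a,e,i,o,u): 2
Consonants: 5
Ratio = 2/5
= 0.40


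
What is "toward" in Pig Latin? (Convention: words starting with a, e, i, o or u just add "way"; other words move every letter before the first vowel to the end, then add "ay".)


Word: "toward"
Starts with consonant(s) → move to end, add 'ay'
Consonant cluster: "t"
Pig Latin = "owardtay"


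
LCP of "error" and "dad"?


Word 1: "error"
Word 2: "dad"
Comparing from start:
  Pos 0: 'e' != 'd' (stop)
LCP = "" (length 0)


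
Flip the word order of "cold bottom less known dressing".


Original: "cold bottom less known dressing"
Words (1..n): cold | bottom | less | known | dressing
Reversed (n..1): dressing | known | less | bottom | cold
Result = "dressing known less bottom cold"


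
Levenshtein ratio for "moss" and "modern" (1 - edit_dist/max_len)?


Word 1: "moss" (length 4)
Word 2: "modern" (length 6)
One optimal edit sequence:
  1. keep 'm'
  2. keep 'o'
  3. insert 'd'  (+1)
  4. insert 'e'  (+1)
  5. substitute 's' -> 'r'  (+1)
  6. substitute 's' -> 'n'  (+1)
Edit distance = 4
Max length = max(4, 6) = 6
Similarity = 1 - 4/6
= 0.3333


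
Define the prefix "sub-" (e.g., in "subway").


Prefix: sub-
Example: subway = sub- + way
Meaning = under / below


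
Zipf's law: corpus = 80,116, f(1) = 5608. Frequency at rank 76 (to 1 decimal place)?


Zipf's law: f(r) = f(1) / r
f(1) = 5608
f(76) = 5608 / 76
= 73.8 occurrences


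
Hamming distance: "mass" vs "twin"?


Comparing character by character (same length = 4):
  Pos 0: 'm' vs 't' !=
  Pos 1: 'a' vs 'w' !=
  Pos 2: 's' vs 'i' !=
  Pos 3: 's' vs 'n' !=
Hamming distance = 4


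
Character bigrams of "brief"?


Word: "brief" (length 5)
Number of bigrams = 5 - 2 + 1 = 4
  Position 0: "br"
  Position 1: "ri"
  Position 2: "ie"
  Position 3: "ef"
Bigrams = "br", "ri", "ie", "ef"


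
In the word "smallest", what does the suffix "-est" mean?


Suffix: -est
Example: smallest (small + -est)
Meaning = most


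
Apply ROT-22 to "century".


Word: "century"
Shift: 22
Each letter → (letter + shift) mod 26:
  'c' (2) + 22 = 24 → 'y'
  'e' (4) + 22 = 0 → 'a'
  'n' (13) + 22 = 9 → 'j'
  't' (19) + 22 = 15 → 'p'
  'u' (20) + 22 = 16 → 'q'
  'r' (17) + 22 = 13 → 'n'
  'y' (24) + 22 = 20 → 'u'
Result = "yajpqnu"


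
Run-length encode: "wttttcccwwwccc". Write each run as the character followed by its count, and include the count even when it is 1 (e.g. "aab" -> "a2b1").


String: "wttttcccwwwccc"
Scanning for consecutive runs:
  'w' x 1
  't' x 4
  'c' x 3
  'w' x 3
  'c' x 3
RLE = "w1t4c3w3c3"


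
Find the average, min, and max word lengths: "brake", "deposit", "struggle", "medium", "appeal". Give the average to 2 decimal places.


Lengths: "brake"=5, "deposit"=7, "struggle"=8, "medium"=6, "appeal"=6
Sum = 32, Count = 5
Average = 32/5 = 6.40
= avg=6.40, min=5, max=8


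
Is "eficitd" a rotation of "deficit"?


Word: "deficit", Candidate: "eficitd"
Method: check if candidate is substring of word+word
"deficitdeficit" contains "eficitd"? Yes
Is rotation = Yes


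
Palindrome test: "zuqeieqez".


Word: "zuqeieqez"
Reversed: "zeqeiequz"
Forward == Backward? zuqeieqez != zeqeiequz
Palindrome = No


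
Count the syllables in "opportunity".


Word: "opportunity"
Syllable breakdown: op | por | tu | ni | ty
Counting: 5 parts
= 5 syllables


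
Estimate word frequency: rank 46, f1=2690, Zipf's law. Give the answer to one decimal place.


Zipf's law: f(r) = f(1) / r
f(1) = 2690
f(46) = 2690 / 46
= 58.5 occurrences


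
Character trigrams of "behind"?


Word: "behind" (length 6)
Number of trigrams = 6 - 3 + 1 = 4
  Position 0: "beh"
  Position 1: "ehi"
  Position 2: "hin"
  Position 3: "ind"
Trigrams = "beh", "ehi", "hin", "ind"


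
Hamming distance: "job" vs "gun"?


Comparing character by character (same length = 3):
  Pos 0: 'j' vs 'g' !=
  Pos 1: 'o' vs 'u' !=
  Pos 2: 'b' vs 'n' !=
Hamming distance = 3


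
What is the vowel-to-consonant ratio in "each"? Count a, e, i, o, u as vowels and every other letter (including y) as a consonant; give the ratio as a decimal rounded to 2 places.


Word: "each"
Vowels (a,e,i,o,u): 2
Consonants: 2
Ratio = 2/2
= 1.00


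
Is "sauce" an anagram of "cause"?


Word 1: "cause" → sorted: acesu
Word 2: "sauce" → sorted: acesu
Same letters? acesu == acesu
Anagram = Yes


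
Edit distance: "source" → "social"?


Word 1: "source" (length 6)
Word 2: "social" (length 6)
One optimal edit sequence (insert/delete/substitute each cost 1):
  1. keep 's'
  2. keep 'o'
  3. substitute 'u' -> 'c'  (+1)
  4. substitute 'r' -> 'i'  (+1)
  5. substitute 'c' -> 'a'  (+1)
  6. substitute 'e' -> 'l'  (+1)
Total edit operations: 4
Edit distance = 4


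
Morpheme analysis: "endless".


Word: "endless"
Morphemes: end + -less
Each morpheme carries meaning
= 2 morphemes


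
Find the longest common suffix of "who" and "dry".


Word 1: "who"
Word 2: "dry"
Comparing from end:
  Pos -1: 'o' != 'y' (stop)
LCS = "" (length 0)


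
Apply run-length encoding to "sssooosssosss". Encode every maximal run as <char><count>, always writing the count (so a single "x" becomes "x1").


String: "sssooosssosss"
Scanning for consecutive runs:
  's' x 3
  'o' x 3
  's' x 3
  'o' x 1
  's' x 3
RLE = "s3o3s3o1s3"


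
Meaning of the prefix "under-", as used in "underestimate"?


Prefix: under-
As in: underestimate -> under- + estimate
Meaning = insufficient


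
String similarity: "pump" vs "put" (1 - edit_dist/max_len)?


Word 1: "pump" (length 4)
Word 2: "put" (length 3)
One optimal edit sequence:
  1. keep 'p'
  2. keep 'u'
  3. delete 'm'  (+1)
  4. substitute 'p' -> 't'  (+1)
Edit distance = 2
Max length = max(4, 3) = 4
Similarity = 1 - 2/4
= 0.5000


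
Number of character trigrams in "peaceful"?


Word: "peaceful" (length 8)
Number of 3-grams = length - 3 + 1 = 8 - 3 + 1
= 6


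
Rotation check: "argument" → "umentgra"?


Word: "argument", Candidate: "umentgra"
Method: check if candidate is substring of word+word
"argumentargument" contains "umentgra"? No
Is rotation = No


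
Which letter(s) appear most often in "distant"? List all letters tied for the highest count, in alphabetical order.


Word: "distant"
Letter counts:
  'a': 1
  'd': 1
  'i': 1
  'n': 1
  's': 1
  't': 2
Maximum count = 2
Most frequent = 't' (2 times each)


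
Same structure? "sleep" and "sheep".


Pattern of "sleep": [0, 1, 2, 2, 3]
Pattern of "sheep": [0, 1, 2, 2, 3]
Patterns match
Same pattern = Yes


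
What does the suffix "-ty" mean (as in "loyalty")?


Suffix: -ty
As in: loyalty -> loyal + -ty
Meaning = quality of


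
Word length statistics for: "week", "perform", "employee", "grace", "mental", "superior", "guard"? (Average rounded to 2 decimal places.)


Lengths: "week"=4, "perform"=7, "employee"=8, "grace"=5, "mental"=6, "superior"=8, "guard"=5
Sum = 43, Count = 7
Average = 43/7 = 6.14
= avg=6.14, min=4, max=8


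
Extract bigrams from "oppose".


Word: "oppose" (length 6)
Number of bigrams = 6 - 2 + 1 = 5
  Position 0: "op"
  Position 1: "pp"
  Position 2: "po"
  Position 3: "os"
  Position 4: "se"
Bigrams = "op", "pp", "po", "os", "se"


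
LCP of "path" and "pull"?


Word 1: "path"
Word 2: "pull"
Comparing from start:
  Pos 0: 'p' == 'p'
  Pos 1: 'a' != 'u' (stop)
LCP = "p" (length 1)


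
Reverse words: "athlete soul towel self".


Original: "athlete soul towel self"
Words (1..n): athlete | soul | towel | self
Reversed (n..1): self | towel | soul | athlete
Result = "self towel soul athlete"


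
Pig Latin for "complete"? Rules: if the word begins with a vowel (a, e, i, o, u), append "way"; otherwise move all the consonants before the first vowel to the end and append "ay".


Word: "complete"
Starts with consonant(s) → move to end, add 'ay'
Consonant cluster: "c"
Pig Latin = "ompletecay"


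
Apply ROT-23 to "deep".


Word: "deep"
Shift: 23
Each letter → (letter + shift) mod 26:
  'd' (3) + 23 = 0 → 'a'
  'e' (4) + 23 = 1 → 'b'
  'e' (4) + 23 = 1 → 'b'
  'p' (15) + 23 = 12 → 'm'
Result = "abbm"


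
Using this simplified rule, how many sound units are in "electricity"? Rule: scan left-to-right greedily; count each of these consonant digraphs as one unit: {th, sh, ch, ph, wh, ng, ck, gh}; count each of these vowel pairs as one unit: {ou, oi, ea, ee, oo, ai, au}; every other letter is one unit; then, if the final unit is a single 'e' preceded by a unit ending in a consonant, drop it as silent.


Word: "electricity" (11 letters)
Left-to-right scan:
  1. 'e' (letter)
  2. 'l' (letter)
  3. 'e' (letter)
  4. 'c' (letter)
  5. 't' (letter)
  6. 'r' (letter)
  7. 'i' (letter)
  8. 'c' (letter)
  9. 'i' (letter)
  10. 't' (letter)
  11. 'y' (letter)
Units from scan: 11
Sound units = 11 units


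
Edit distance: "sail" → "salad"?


Word 1: "sail" (length 4)
Word 2: "salad" (length 5)
One optimal edit sequence (insert/delete/substitute each cost 1):
  1. keep 's'
  2. keep 'a'
  3. insert 'l'  (+1)
  4. substitute 'i' -> 'a'  (+1)
  5. substitute 'l' -> 'd'  (+1)
Total edit operations: 3
Edit distance = 3


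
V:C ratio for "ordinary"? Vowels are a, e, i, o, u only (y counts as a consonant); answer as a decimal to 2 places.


Word: "ordinary"
Vowels (a,e,i,o,u): 3
Consonants: 5
Ratio = 3/5
= 0.60


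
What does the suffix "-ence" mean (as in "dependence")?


Suffix: -ence
Example: dependence (depend + -ence)
Meaning = state of


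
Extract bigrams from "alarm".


Word: "alarm" (length 5)
Number of bigrams = 5 - 2 + 1 = 4
  Position 0: "al"
  Position 1: "la"
  Position 2: "ar"
  Position 3: "rm"
Bigrams = "al", "la", "ar", "rm"


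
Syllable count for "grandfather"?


Word: "grandfather"
Syllable breakdown: grand · fa · ther
Counting: 3 parts
= 3 syllables


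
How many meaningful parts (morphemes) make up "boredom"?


Word: "boredom"
Morphemes: bore + -dom
Each morpheme carries meaning
= 2 morphemes


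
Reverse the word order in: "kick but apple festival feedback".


Original: "kick but apple festival feedback"
Words (1..n): kick | but | apple | festival | feedback
Reversed (n..1): feedback | festival | apple | but | kick
Result = "feedback festival apple but kick"


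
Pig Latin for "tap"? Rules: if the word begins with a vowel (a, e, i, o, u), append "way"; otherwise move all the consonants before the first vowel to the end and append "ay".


Word: "tap"
Starts with consonant(s) → move to end, add 'ay'
Consonant cluster: "t"
Pig Latin = "aptay"


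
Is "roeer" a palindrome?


Word: "roeer"
Reversed: "reeor"
Forward == Backward? roeer != reeor
Palindrome = No


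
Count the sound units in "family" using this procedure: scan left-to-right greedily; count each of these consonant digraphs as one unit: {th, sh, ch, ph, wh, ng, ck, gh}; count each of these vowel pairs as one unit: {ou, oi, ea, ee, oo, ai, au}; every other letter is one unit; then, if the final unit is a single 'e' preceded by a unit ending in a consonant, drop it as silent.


Word: "family" (6 letters)
Left-to-right scan:
  1. 'f' (letter)
  2. 'a' (letter)
  3. 'm' (letter)
  4. 'i' (letter)
  5. 'l' (letter)
  6. 'y' (letter)
Units from scan: 6
Sound units = 6 units


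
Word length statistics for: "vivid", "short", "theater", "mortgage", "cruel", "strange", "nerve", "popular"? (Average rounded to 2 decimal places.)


Lengths: "vivid"=5, "short"=5, "theater"=7, "mortgage"=8, "cruel"=5, "strange"=7, "nerve"=5, "popular"=7
Sum = 49, Count = 8
Average = 49/8 = 6.13
= avg=6.13, min=5, max=8


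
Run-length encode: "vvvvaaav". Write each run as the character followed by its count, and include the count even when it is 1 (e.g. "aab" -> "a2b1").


String: "vvvvaaav"
Scanning for consecutive runs:
  'v' x 4
  'a' x 3
  'v' x 1
RLE = "v4a3v1"


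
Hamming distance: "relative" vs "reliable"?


Comparing character by character (same length = 8):
  Pos 0: 'r' vs 'r' =
  Pos 1: 'e' vs 'e' =
  Pos 2: 'l' vs 'l' =
  Pos 3: 'a' vs 'i' !=
  Pos 4: 't' vs 'a' !=
  Pos 5: 'i' vs 'b' !=
  Pos 6: 'v' vs 'l' !=
  Pos 7: 'e' vs 'e' =
Hamming distance = 4


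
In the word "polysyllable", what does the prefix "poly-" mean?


Prefix: poly-
Example: polysyllable (poly- + syllable)
Meaning = many


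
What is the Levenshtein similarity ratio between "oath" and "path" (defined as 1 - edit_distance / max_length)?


Word 1: "oath" (length 4)
Word 2: "path" (length 4)
One optimal edit sequence:
  1. substitute 'o' -> 'p'  (+1)
  2. keep 'a'
  3. keep 't'
  4. keep 'h'
Edit distance = 1
Max length = max(4, 4) = 4
Similarity = 1 - 1/4
= 0.7500


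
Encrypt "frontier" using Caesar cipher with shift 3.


Word: "frontier"
Shift: 3
Each letter → (letter + shift) mod 26:
  'f' (5) + 3 = 8 → 'i'
  'r' (17) + 3 = 20 → 'u'
  'o' (14) + 3 = 17 → 'r'
  'n' (13) + 3 = 16 → 'q'
  't' (19) + 3 = 22 → 'w'
  'i' (8) + 3 = 11 → 'l'
  'e' (4) + 3 = 7 → 'h'
  'r' (17) + 3 = 20 → 'u'
Result = "iurqwlhu"


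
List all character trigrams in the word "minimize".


Word: "minimize" (length 8)
Number of trigrams = 8 - 3 + 1 = 6
  Position 0: "min"
  Position 1: "ini"
  Position 2: "nim"
  Position 3: "imi"
  Position 4: "miz"
  Position 5: "ize"
Trigrams = "min", "ini", "nim", "imi", "miz", "ize"


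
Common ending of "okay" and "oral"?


Word 1: "okay"
Word 2: "oral"
Comparing from end:
  Pos -1: 'y' != 'l' (stop)
LCS = "" (length 0)


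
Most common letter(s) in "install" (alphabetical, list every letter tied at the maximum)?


Word: "install"
Letter counts:
  'a': 1
  'i': 1
  'l': 2
  'n': 1
  's': 1
  't': 1
Maximum count = 2
Most frequent = 'l' (2 times each)


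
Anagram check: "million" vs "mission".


Word 1: "million" → sorted: iillmno
Word 2: "mission" → sorted: iimnoss
Same letters? iillmno != iimnoss
Anagram = No


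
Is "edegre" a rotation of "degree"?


Word: "degree", Candidate: "edegre"
Method: check if candidate is substring of word+word
"degreedegree" contains "edegre"? Yes
Is rotation = Yes


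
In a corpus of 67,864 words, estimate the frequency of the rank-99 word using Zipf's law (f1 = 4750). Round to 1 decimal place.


Zipf's law: f(r) = f(1) / r
f(1) = 4750
f(99) = 4750 / 99
= 48.0 occurrences


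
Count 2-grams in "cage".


Word: "cage" (length 4)
Number of 2-grams = length - 2 + 1 = 4 - 2 + 1
= 3


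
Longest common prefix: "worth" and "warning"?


Word 1: "worth"
Word 2: "warning"
Comparing from start:
  Pos 0: 'w' == 'w'
  Pos 1: 'o' != 'a' (stop)
LCP = "w" (length 1)


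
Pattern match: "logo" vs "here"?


Pattern of "logo": [0, 1, 2, 1]
Pattern of "here": [0, 1, 2, 1]
Patterns match
Same pattern = Yes


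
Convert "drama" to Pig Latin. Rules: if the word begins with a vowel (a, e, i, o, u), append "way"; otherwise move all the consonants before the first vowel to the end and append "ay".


Word: "drama"
Starts with consonant(s) → move to end, add 'ay'
Consonant cluster: "dr"
Pig Latin = "amadray"


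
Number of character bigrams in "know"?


Word: "know" (length 4)
Number of 2-grams = length - 2 + 1 = 4 - 2 + 1
= 3


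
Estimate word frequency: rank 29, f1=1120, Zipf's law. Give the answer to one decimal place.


Zipf's law: f(r) = f(1) / r
f(1) = 1120
f(29) = 1120 / 29
= 38.6 occurrences


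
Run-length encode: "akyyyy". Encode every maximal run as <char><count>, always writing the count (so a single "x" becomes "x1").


String: "akyyyy"
Scanning for consecutive runs:
  'a' x 1
  'k' x 1
  'y' x 4
RLE = "a1k1y4"


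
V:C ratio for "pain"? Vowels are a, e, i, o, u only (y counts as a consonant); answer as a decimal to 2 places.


Word: "pain"
Vowels (a,e,i,o,u): 2
Consonants: 2
Ratio = 2/2
= 1.00


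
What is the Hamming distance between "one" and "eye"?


Comparing character by character (same length = 3):
  Pos 0: 'o' vs 'e' !=
  Pos 1: 'n' vs 'y' !=
  Pos 2: 'e' vs 'e' =
Hamming distance = 2


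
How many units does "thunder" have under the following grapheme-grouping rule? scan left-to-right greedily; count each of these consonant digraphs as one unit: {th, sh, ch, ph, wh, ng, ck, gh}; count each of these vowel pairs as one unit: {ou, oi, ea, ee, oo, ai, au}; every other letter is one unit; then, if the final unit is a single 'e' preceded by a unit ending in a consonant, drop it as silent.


Word: "thunder" (7 letters)
Left-to-right scan:
  (1) 'th' (digraph)
  (2) 'u' (letter)
  (3) 'n' (letter)
  (4) 'd' (letter)
  (5) 'e' (letter)
  (6) 'r' (letter)
Units from scan: 6
Sound units = 6 units


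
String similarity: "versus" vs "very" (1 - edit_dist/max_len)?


Word 1: "versus" (length 6)
Word 2: "very" (length 4)
One optimal edit sequence:
  1. keep 'v'
  2. keep 'e'
  3. keep 'r'
  4. delete 's'  (+1)
  5. delete 'u'  (+1)
  6. substitute 's' -> 'y'  (+1)
Edit distance = 3
Max length = max(6, 4) = 6
Similarity = 1 - 3/6
= 0.5000


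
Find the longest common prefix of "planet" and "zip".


Word 1: "planet"
Word 2: "zip"
Comparing from start:
  Pos 0: 'p' != 'z' (stop)
LCP = "" (length 0)


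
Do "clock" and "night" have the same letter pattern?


Pattern of "clock": [0, 1, 2, 0, 3]
Pattern of "night": [0, 1, 2, 3, 4]
Patterns do not match
Same pattern = No


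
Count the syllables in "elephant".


Word: "elephant"
Syllable breakdown: el · e · phant
Counting: 3 parts
= 3 syllables


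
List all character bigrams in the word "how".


Word: "how" (length 3)
Number of bigrams = 3 - 2 + 1 = 2
  Position 0: "ho"
  Position 1: "ow"
Bigrams = "ho", "ow"


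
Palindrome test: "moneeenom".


Word: "moneeenom"
Reversed: "moneeenom"
Forward == Backward? moneeenom == moneeenom
Palindrome = Yes


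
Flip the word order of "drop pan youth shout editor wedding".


Original: "drop pan youth shout editor wedding"
Words (1..n): drop | pan | youth | shout | editor | wedding
Reversed (n..1): wedding | editor | shout | youth | pan | drop
Result = "wedding editor shout youth pan drop"


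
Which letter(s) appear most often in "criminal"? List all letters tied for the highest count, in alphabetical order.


Word: "criminal"
Letter counts:
  'a': 1
  'c': 1
  'i': 2
  'l': 1
  'm': 1
  'n': 1
  'r': 1
Maximum count = 2
Most frequent = 'i' (2 times each)


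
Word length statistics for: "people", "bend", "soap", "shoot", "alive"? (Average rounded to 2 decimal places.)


Lengths: "people"=6, "bend"=4, "soap"=4, "shoot"=5, "alive"=5
Sum = 24, Count = 5
Average = 24/5 = 4.80
= avg=4.80, min=4, max=6


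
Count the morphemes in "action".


Word: "action"
Morphemes: act + -ion
Each morpheme carries meaning
= 2 morphemes


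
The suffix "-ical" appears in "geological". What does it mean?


Suffix: -ical
Example: geological (geology + -ical, with a spelling change)
Meaning = relating to


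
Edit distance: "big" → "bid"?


Word 1: "big" (length 3)
Word 2: "bid" (length 3)
One optimal edit sequence (insert/delete/substitute each cost 1):
  1. keep 'b'
  2. keep 'i'
  3. substitute 'g' -> 'd'  (+1)
Total edit operations: 1
Edit distance = 1


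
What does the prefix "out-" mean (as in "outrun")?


Prefix: out-
As in: outrun -> out- + run
Meaning = surpass


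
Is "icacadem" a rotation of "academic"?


Word: "academic", Candidate: "icacadem"
Method: check if candidate is substring of word+word
"academicacademic" contains "icacadem"? Yes
Is rotation = Yes


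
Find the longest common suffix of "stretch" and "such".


Word 1: "stretch"
Word 2: "such"
Comparing from end:
  Pos -1: 'h' == 'h'
  Pos -2: 'c' == 'c'
  Pos -3: 't' != 'u' (stop)
LCS = "ch" (length 2)


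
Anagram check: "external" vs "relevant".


Word 1: "external" → sorted: aeelnrtx
Word 2: "relevant" → sorted: aeelnrtv
Same letters? aeelnrtx != aeelnrtv
Anagram = No


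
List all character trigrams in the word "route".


Word: "route" (length 5)
Number of trigrams = 5 - 3 + 1 = 3
  Position 0: "rou"
  Position 1: "out"
  Position 2: "ute"
Trigrams = "rou", "out", "ute"


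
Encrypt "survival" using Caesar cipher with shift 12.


Word: "survival"
Shift: 12
Each letter → (letter + shift) mod 26:
  's' (18) + 12 = 4 → 'e'
  'u' (20) + 12 = 6 → 'g'
  'r' (17) + 12 = 3 → 'd'
  'v' (21) + 12 = 7 → 'h'
  'i' (8) + 12 = 20 → 'u'
  'v' (21) + 12 = 7 → 'h'
  'a' (0) + 12 = 12 → 'm'
  'l' (11) + 12 = 23 → 'x'
Result = "egdhuhmx"


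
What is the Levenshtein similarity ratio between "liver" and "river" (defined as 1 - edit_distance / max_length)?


Word 1: "liver" (length 5)
Word 2: "river" (length 5)
One optimal edit sequence:
  1. substitute 'l' -> 'r'  (+1)
  2. keep 'i'
  3. keep 'v'
  4. keep 'e'
  5. keep 'r'
Edit distance = 1
Max length = max(5, 5) = 5
Similarity = 1 - 1/5
= 0.8000


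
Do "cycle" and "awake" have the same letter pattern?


Pattern of "cycle": [0, 1, 0, 2, 3]
Pattern of "awake": [0, 1, 0, 2, 3]
Patterns match
Same pattern = Yes


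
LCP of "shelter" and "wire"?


Word 1: "shelter"
Word 2: "wire"
Comparing from start:
  Pos 0: 's' != 'w' (stop)
LCP = "" (length 0)


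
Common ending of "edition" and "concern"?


Word 1: "edition"
Word 2: "concern"
Comparing from end:
  Pos -1: 'n' == 'n'
  Pos -2: 'o' != 'r' (stop)
LCS = "n" (length 1)


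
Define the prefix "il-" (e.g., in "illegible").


Prefix: il-
As in: illegible -> il- + legible
Meaning = not


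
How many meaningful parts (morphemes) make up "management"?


Word: "management"
Morphemes: manage | -ment
Each morpheme carries meaning
= 2 morphemes


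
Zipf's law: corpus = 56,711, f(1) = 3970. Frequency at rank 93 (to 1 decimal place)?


Zipf's law: f(r) = f(1) / r
f(1) = 3970
f(93) = 3970 / 93
= 42.7 occurrences


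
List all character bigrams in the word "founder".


Word: "founder" (length 7)
Number of bigrams = 7 - 2 + 1 = 6
  Position 0: "fo"
  Position 1: "ou"
  Position 2: "un"
  Position 3: "nd"
  Position 4: "de"
  Position 5: "er"
Bigrams = "fo", "ou", "un", "nd", "de", "er"


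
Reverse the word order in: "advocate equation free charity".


Original: "advocate equation free charity"
Words (1..n): advocate | equation | free | charity
Reversed (n..1): charity | free | equation | advocate
Result = "charity free equation advocate"


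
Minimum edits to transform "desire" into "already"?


Word 1: "desire" (length 6)
Word 2: "already" (length 7)
One optimal edit sequence (insert/delete/substitute each cost 1):
  1. insert 'a'  (+1)
  2. substitute 'd' -> 'l'  (+1)
  3. substitute 'e' -> 'r'  (+1)
  4. substitute 's' -> 'e'  (+1)
  5. substitute 'i' -> 'a'  (+1)
  6. substitute 'r' -> 'd'  (+1)
  7. substitute 'e' -> 'y'  (+1)
Total edit operations: 7
Edit distance = 7


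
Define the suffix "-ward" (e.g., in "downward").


Suffix: -ward
As in: downward -> down + -ward
Meaning = in the direction of


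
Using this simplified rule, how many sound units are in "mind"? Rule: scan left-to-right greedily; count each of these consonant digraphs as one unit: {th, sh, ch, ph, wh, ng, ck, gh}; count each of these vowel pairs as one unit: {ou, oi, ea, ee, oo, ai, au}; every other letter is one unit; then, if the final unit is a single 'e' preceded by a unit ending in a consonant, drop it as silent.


Word: "mind" (4 letters)
Left-to-right scan:
  [1] 'm' (letter)
  [2] 'i' (letter)
  [3] 'n' (letter)
  [4] 'd' (letter)
Units from scan: 4
Sound units = 4 units


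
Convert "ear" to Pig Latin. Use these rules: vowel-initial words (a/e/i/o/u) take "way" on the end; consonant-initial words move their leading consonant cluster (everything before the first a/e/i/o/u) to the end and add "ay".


Word: "ear"
Starts with vowel → add 'way'
Pig Latin = "earway"


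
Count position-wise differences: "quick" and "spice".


Comparing character by character (same length = 5):
  Pos 0: 'q' vs 's' !=
  Pos 1: 'u' vs 'p' !=
  Pos 2: 'i' vs 'i' =
  Pos 3: 'c' vs 'c' =
  Pos 4: 'k' vs 'e' !=
Hamming distance = 3


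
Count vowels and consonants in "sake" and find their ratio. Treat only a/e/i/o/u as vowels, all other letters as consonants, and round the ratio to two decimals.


Word: "sake"
Vowels (a,e,i,o,u): 2
Consonants: 2
Ratio = 2/2
= 1.00


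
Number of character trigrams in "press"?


Word: "press" (length 5)
Number of 3-grams = length - 3 + 1 = 5 - 3 + 1
= 3


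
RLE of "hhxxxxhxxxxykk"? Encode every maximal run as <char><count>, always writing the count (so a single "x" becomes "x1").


String: "hhxxxxhxxxxykk"
Scanning for consecutive runs:
  'h' x 2
  'x' x 4
  'h' x 1
  'x' x 4
  'y' x 1
  'k' x 2
RLE = "h2x4h1x4y1k2"


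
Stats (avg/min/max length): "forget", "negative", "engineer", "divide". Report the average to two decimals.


Lengths: "forget"=6, "negative"=8, "engineer"=8, "divide"=6
Sum = 28, Count = 4
Average = 28/4 = 7.00
= avg=7.00, min=6, max=8


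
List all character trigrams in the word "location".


Word: "location" (length 8)
Number of trigrams = 8 - 3 + 1 = 6
  Position 0: "loc"
  Position 1: "oca"
  Position 2: "cat"
  Position 3: "ati"
  Position 4: "tio"
  Position 5: "ion"
Trigrams = "loc", "oca", "cat", "ati", "tio", "ion"


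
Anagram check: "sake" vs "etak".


Word 1: "sake" → sorted: aeks
Word 2: "etak" → sorted: aekt
Same letters? aeks != aekt
Anagram = No


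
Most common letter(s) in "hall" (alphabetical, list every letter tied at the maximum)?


Word: "hall"
Letter counts:
  'a': 1
  'h': 1
  'l': 2
Maximum count = 2
Most frequent = 'l' (2 times each)


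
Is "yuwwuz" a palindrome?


Word: "yuwwuz"
Reversed: "zuwwuy"
Forward == Backward? yuwwuz != zuwwuy
Palindrome = No


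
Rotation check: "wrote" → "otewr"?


Word: "wrote", Candidate: "otewr"
Method: check if candidate is substring of word+word
"wrotewrote" contains "otewr"? Yes
Is rotation = Yes


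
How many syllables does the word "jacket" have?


Word: "jacket"
Syllable breakdown: jack · et
Counting: 2 parts
= 2 syllables


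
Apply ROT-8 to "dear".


Word: "dear"
Shift: 8
Each letter → (letter + shift) mod 26:
  'd' (3) + 8 = 11 → 'l'
  'e' (4) + 8 = 12 → 'm'
  'a' (0) + 8 = 8 → 'i'
  'r' (17) + 8 = 25 → 'z'
Result = "lmiz"


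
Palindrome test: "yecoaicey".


Word: "yecoaicey"
Reversed: "yeciaocey"
Forward == Backward? yecoaicey != yeciaocey
Palindrome = No


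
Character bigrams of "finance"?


Word: "finance" (length 7)
Number of bigrams = 7 - 2 + 1 = 6
  Position 0: "fi"
  Position 1: "in"
  Position 2: "na"
  Position 3: "an"
  Position 4: "nc"
  Position 5: "ce"
Bigrams = "fi", "in", "na", "an", "nc", "ce"


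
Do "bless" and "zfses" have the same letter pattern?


Pattern of "bless": [0, 1, 2, 3, 3]
Pattern of "zfses": [0, 1, 2, 3, 2]
Patterns do not match
Same pattern = No


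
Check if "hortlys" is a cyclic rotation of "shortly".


Word: "shortly", Candidate: "hortlys"
Method: check if candidate is substring of word+word
"shortlyshortly" contains "hortlys"? Yes
Is rotation = Yes


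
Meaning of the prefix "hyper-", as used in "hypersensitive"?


Prefix: hyper-
Example: hypersensitive (hyper- + sensitive)
Meaning = over / excessive


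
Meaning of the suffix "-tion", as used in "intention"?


Suffix: -tion
Example: intention (intend + -tion, with a spelling change)
Meaning = act or process


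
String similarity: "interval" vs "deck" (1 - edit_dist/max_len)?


Word 1: "interval" (length 8)
Word 2: "deck" (length 4)
One optimal edit sequence:
  1. delete 'i'  (+1)
  2. delete 'n'  (+1)
  3. substitute 't' -> 'd'  (+1)
  4. keep 'e'
  5. delete 'r'  (+1)
  6. delete 'v'  (+1)
  7. substitute 'a' -> 'c'  (+1)
  8. substitute 'l' -> 'k'  (+1)
Edit distance = 7
Max length = max(8, 4) = 8
Similarity = 1 - 7/8
= 0.1250


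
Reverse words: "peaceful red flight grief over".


Original: "peaceful red flight grief over"
Words (1..n): peaceful | red | flight | grief | over
Reversed (n..1): over | grief | flight | red | peaceful
Result = "over grief flight red peaceful"


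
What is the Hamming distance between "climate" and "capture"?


Comparing character by character (same length = 7):
  Pos 0: 'c' vs 'c' =
  Pos 1: 'l' vs 'a' !=
  Pos 2: 'i' vs 'p' !=
  Pos 3: 'm' vs 't' !=
  Pos 4: 'a' vs 'u' !=
  Pos 5: 't' vs 'r' !=
  Pos 6: 'e' vs 'e' =
Hamming distance = 5


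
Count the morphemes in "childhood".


Word: "childhood"
Morphemes: child | -hood
Each morpheme carries meaning
= 2 morphemes


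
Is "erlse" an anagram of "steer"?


Word 1: "steer" → sorted: eerst
Word 2: "erlse" → sorted: eelrs
Same letters? eerst != eelrs
Anagram = No


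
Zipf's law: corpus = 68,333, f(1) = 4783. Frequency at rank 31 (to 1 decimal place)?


Zipf's law: f(r) = f(1) / r
f(1) = 4783
f(31) = 4783 / 31
= 154.3 occurrences


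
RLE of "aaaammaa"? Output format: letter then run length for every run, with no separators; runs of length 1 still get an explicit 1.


String: "aaaammaa"
Scanning for consecutive runs:
  'a' x 4
  'm' x 2
  'a' x 2
RLE = "a4m2a2"


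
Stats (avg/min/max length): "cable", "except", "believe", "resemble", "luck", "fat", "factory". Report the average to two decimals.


Lengths: "cable"=5, "except"=6, "believe"=7, "resemble"=8, "luck"=4, "fat"=3, "factory"=7
Sum = 40, Count = 7
Average = 40/7 = 5.71
= avg=5.71, min=3, max=8


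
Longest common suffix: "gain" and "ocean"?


Word 1: "gain"
Word 2: "ocean"
Comparing from end:
  Pos -1: 'n' == 'n'
  Pos -2: 'i' != 'a' (stop)
LCS = "n" (length 1)


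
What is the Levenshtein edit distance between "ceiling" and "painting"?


Word 1: "ceiling" (length 7)
Word 2: "painting" (length 8)
One optimal edit sequence (insert/delete/substitute each cost 1):
  1. substitute 'c' -> 'p'  (+1)
  2. substitute 'e' -> 'a'  (+1)
  3. keep 'i'
  4. insert 'n'  (+1)
  5. substitute 'l' -> 't'  (+1)
  6. keep 'i'
  7. keep 'n'
  8. keep 'g'
Total edit operations: 4
Edit distance = 4


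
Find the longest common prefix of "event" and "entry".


Word 1: "event"
Word 2: "entry"
Comparing from start:
  Pos 0: 'e' == 'e'
  Pos 1: 'v' != 'n' (stop)
LCP = "e" (length 1)


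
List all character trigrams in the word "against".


Word: "against" (length 7)
Number of trigrams = 7 - 3 + 1 = 5
  Position 0: "aga"
  Position 1: "gai"
  Position 2: "ain"
  Position 3: "ins"
  Position 4: "nst"
Trigrams = "aga", "gai", "ain", "ins", "nst"


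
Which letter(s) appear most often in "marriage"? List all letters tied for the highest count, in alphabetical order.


Word: "marriage"
Letter counts:
  'a': 2
  'e': 1
  'g': 1
  'i': 1
  'm': 1
  'r': 2
Maximum count = 2
Most frequent = 'a', 'r' (2 times each)


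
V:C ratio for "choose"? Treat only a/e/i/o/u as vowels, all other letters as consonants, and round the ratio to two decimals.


Word: "choose"
Vowels (a,e,i,o,u): 3
Consonants: 3
Ratio = 3/3
= 1.00


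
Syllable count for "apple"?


Word: "apple"
Syllable breakdown: ap-ple
Counting: 2 parts
= 2 syllables


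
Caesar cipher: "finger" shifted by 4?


Word: "finger"
Shift: 4
Each letter → (letter + shift) mod 26:
  'f' (5) + 4 = 9 → 'j'
  'i' (8) + 4 = 12 → 'm'
  'n' (13) + 4 = 17 → 'r'
  'g' (6) + 4 = 10 → 'k'
  'e' (4) + 4 = 8 → 'i'
  'r' (17) + 4 = 21 → 'v'
Result = "jmrkiv"


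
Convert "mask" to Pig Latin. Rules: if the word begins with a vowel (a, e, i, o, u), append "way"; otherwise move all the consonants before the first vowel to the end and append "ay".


Word: "mask"
Starts with consonant(s) → move to end, add 'ay'
Consonant cluster: "m"
Pig Latin = "askmay"


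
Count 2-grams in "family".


Word: "family" (length 6)
Number of 2-grams = length - 2 + 1 = 6 - 2 + 1
= 5


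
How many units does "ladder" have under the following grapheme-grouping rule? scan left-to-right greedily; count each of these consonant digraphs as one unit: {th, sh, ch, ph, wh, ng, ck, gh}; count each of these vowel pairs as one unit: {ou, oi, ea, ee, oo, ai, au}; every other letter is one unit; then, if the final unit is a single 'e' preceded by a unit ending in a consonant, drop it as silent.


Word: "ladder" (6 letters)
Left-to-right scan:
  [1] 'l' (letter)
  [2] 'a' (letter)
  [3] 'd' (letter)
  [4] 'd' (letter)
  [5] 'e' (letter)
  [6] 'r' (letter)
Units from scan: 6
Sound units = 6 units


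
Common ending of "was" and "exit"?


Word 1: "was"
Word 2: "exit"
Comparing from end:
  Pos -1: 's' != 't' (stop)
LCS = "" (length 0)


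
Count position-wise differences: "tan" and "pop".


Comparing character by character (same length = 3):
  Pos 0: 't' vs 'p' !=
  Pos 1: 'a' vs 'o' !=
  Pos 2: 'n' vs 'p' !=
Hamming distance = 3


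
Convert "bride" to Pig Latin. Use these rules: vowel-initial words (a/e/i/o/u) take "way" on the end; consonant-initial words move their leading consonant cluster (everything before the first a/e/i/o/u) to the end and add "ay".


Word: "bride"
Starts with consonant(s) → move to end, add 'ay'
Consonant cluster: "br"
Pig Latin = "idebray"


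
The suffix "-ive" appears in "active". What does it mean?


Suffix: -ive
Example: active (act + -ive)
Meaning = tending to


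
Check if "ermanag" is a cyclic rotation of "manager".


Word: "manager", Candidate: "ermanag"
Method: check if candidate is substring of word+word
"managermanager" contains "ermanag"? Yes
Is rotation = Yes


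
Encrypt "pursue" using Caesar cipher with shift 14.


Word: "pursue"
Shift: 14
Each letter → (letter + shift) mod 26:
  'p' (15) + 14 = 3 → 'd'
  'u' (20) + 14 = 8 → 'i'
  'r' (17) + 14 = 5 → 'f'
  's' (18) + 14 = 6 → 'g'
  'u' (20) + 14 = 8 → 'i'
  'e' (4) + 14 = 18 → 's'
Result = "difgis"


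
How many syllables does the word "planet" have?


Word: "planet"
Syllable breakdown: plan-et
Counting: 2 parts
= 2 syllables


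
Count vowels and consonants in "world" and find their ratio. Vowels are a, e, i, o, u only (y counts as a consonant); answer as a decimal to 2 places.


Word: "world"
Vowels (a,e,i,o,u): 1
Consonants: 4
Ratio = 1/4
= 0.25


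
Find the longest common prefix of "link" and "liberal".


Word 1: "link"
Word 2: "liberal"
Comparing from start:
  Pos 0: 'l' == 'l'
  Pos 1: 'i' == 'i'
  Pos 2: 'n' != 'b' (stop)
LCP = "li" (length 2)


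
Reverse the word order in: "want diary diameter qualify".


Original: "want diary diameter qualify"
Words (1..n): want | diary | diameter | qualify
Reversed (n..1): qualify | diameter | diary | want
Result = "qualify diameter diary want"


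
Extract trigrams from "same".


Word: "same" (length 4)
Number of trigrams = 4 - 3 + 1 = 2
  Position 0: "sam"
  Position 1: "ame"
Trigrams = "sam", "ame"


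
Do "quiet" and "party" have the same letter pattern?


Pattern of "quiet": [0, 1, 2, 3, 4]
Pattern of "party": [0, 1, 2, 3, 4]
Patterns match
Same pattern = Yes
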